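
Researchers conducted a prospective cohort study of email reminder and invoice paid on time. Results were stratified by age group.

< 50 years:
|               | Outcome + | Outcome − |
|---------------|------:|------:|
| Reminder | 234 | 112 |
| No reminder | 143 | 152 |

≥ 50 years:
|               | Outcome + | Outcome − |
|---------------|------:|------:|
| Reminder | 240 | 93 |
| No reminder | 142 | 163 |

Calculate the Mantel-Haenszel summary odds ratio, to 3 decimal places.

OR_MH = Σ(aᵢdᵢ/nᵢ) / Σ(bᵢcᵢ/nᵢ), where nᵢ is the stratum total.
Stratum 1 (< 50 years): n = 641; a·d/n = 234·152/641 = 55.4883; b·c/n = 112·143/641 = 24.9860
Stratum 2 (≥ 50 years): n = 638; a·d/n = 240·163/638 = 61.3166; b·c/n = 93·142/638 = 20.6991
OR_MH = (55.4883 + 61.3166) / (24.9860 + 20.6991) = 116.8049 / 45.6850 = 2.55674

2.557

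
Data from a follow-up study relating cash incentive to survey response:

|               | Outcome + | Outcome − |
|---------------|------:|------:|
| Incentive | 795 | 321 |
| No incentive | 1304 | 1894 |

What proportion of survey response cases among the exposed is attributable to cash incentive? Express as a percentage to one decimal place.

42.8

Cells: a = 795, b = 321, c = 1304, d = 1894.
Risk in exposed = 795/1116 = 0.71237; risk in unexposed = 1304/3198 = 0.40775.
RR = 0.71237/0.40775 = 1.74704
AR% = (RR − 1)/RR × 100 = (1.74704 − 1)/1.74704 × 100 = 42.7605%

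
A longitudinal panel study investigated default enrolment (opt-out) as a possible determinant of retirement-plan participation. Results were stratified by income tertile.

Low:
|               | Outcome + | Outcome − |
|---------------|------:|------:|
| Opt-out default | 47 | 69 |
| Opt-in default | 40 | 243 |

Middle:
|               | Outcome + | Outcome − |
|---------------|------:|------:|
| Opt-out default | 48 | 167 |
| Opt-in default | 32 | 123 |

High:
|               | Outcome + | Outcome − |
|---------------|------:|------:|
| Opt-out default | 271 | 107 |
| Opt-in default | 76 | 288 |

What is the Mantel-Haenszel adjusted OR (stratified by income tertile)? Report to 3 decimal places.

4.634

OR_MH = Σ(aᵢdᵢ/nᵢ) / Σ(bᵢcᵢ/nᵢ), where nᵢ is the stratum total.
Stratum 1 (Low): n = 399; a·d/n = 47·243/399 = 28.6241; b·c/n = 69·40/399 = 6.9173
Stratum 2 (Middle): n = 370; a·d/n = 48·123/370 = 15.9568; b·c/n = 167·32/370 = 14.4432
Stratum 3 (High): n = 742; a·d/n = 271·288/742 = 105.1860; b·c/n = 107·76/742 = 10.9596
OR_MH = (28.6241 + 15.9568 + 105.1860) / (6.9173 + 14.4432 + 10.9596) = 149.7668 / 32.3201 = 4.63386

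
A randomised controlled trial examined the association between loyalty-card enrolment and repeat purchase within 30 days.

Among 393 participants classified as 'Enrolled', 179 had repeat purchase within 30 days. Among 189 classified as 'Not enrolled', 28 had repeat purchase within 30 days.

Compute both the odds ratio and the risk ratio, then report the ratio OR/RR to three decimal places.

From the description: a = 179, b = 214, c = 28, d = 161.
OR = (179·161)/(214·28) = 28819/5992 = 4.80958
Risk in exposed = 179/393 = 0.45547; risk in unexposed = 28/189 = 0.14815; RR = 3.07443
OR/RR = 4.80958 / 3.07443 = 1.56438
The outcome is not rare, so the OR lies further from 1 than the RR.

1.564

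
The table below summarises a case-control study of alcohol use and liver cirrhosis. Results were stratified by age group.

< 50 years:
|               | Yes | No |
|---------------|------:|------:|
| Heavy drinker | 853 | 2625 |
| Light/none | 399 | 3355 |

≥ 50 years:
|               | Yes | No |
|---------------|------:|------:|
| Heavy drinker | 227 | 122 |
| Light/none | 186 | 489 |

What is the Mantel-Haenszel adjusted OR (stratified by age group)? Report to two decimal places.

OR_MH = Σ(aᵢdᵢ/nᵢ) / Σ(bᵢcᵢ/nᵢ), where nᵢ is the stratum total.
Stratum 1 (< 50 years): n = 7232; a·d/n = 853·3355/7232 = 395.7156; b·c/n = 2625·399/7232 = 144.8251
Stratum 2 (≥ 50 years): n = 1024; a·d/n = 227·489/1024 = 108.4014; b·c/n = 122·186/1024 = 22.1602
OR_MH = (395.7156 + 108.4014) / (144.8251 + 22.1602) = 504.1169 / 166.9852 = 3.01893

3.02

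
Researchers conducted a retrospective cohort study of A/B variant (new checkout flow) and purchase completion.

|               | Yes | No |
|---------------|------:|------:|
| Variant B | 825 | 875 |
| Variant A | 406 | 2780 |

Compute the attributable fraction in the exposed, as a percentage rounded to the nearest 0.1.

73.7

Cells: a = 825, b = 875, c = 406, d = 2780.
Risk in exposed = 825/1700 = 0.48529; risk in unexposed = 406/3186 = 0.12743.
RR = 0.48529/0.12743 = 3.80824
AR% = (RR − 1)/RR × 100 = (3.80824 − 1)/3.80824 × 100 = 73.7412%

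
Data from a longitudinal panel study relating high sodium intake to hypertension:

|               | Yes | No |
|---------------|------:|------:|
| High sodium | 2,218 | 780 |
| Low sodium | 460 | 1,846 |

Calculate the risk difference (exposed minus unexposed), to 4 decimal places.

0.5403

Cells: a = 2218, b = 780, c = 460, d = 1846.
Risk in exposed = 2218/2998 = 0.739827; risk in unexposed = 460/2306 = 0.199480.
Risk difference = 0.739827 − 0.199480 = 0.540347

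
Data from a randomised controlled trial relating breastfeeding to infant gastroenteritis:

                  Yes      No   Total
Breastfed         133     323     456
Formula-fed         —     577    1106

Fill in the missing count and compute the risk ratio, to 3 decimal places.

The missing cell is in the unexposed row: 1106 − 577 = 529.
So a = 133, b = 323, c = 529, d = 577.
RR = [a/(a+b)] / [c/(c+d)] = (133/456) / (529/1106) = 0.29167/0.47830 = 0.60980

0.610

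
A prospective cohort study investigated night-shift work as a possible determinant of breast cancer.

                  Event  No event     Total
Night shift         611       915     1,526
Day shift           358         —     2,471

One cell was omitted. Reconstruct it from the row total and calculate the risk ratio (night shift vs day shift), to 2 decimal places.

2.76

The missing cell is in the unexposed row: 2471 − 358 = 2113.
So a = 611, b = 915, c = 358, d = 2113.
RR = [a/(a+b)] / [c/(c+d)] = (611/1526) / (358/2471) = 0.40039/0.14488 = 2.76361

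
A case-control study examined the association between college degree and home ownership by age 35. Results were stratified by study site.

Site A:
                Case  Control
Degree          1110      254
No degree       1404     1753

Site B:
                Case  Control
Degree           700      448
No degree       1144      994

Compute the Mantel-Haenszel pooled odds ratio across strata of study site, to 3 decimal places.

OR_MH = Σ(aᵢdᵢ/nᵢ) / Σ(bᵢcᵢ/nᵢ), where nᵢ is the stratum total.
Stratum 1 (Site A): n = 4521; a·d/n = 1110·1753/4521 = 430.3981; b·c/n = 254·1404/4521 = 78.8799
Stratum 2 (Site B): n = 3286; a·d/n = 700·994/3286 = 211.7468; b·c/n = 448·1144/3286 = 155.9684
OR_MH = (430.3981 + 211.7468) / (78.8799 + 155.9684) = 642.1449 / 234.8482 = 2.73430

2.734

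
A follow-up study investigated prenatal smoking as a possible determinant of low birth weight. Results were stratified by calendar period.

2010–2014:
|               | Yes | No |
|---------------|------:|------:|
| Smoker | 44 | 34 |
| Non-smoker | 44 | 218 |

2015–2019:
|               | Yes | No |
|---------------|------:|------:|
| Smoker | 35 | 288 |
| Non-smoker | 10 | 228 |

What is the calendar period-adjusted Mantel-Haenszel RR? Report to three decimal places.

3.076

RR_MH = Σ(aᵢ·n₀ᵢ/nᵢ) / Σ(cᵢ·n₁ᵢ/nᵢ), with n₁ᵢ = aᵢ+bᵢ (exposed), n₀ᵢ = cᵢ+dᵢ (unexposed), nᵢ = n₁ᵢ+n₀ᵢ.
Stratum 1 (2010–2014): n₁ = 78, n₀ = 262, n = 340; a·n₀/n = 44·262/340 = 33.9059; c·n₁/n = 44·78/340 = 10.0941
Stratum 2 (2015–2019): n₁ = 323, n₀ = 238, n = 561; a·n₀/n = 35·238/561 = 14.8485; c·n₁/n = 10·323/561 = 5.7576
RR_MH = (33.9059 + 14.8485) / (10.0941 + 5.7576) = 48.7544 / 15.8517 = 3.07566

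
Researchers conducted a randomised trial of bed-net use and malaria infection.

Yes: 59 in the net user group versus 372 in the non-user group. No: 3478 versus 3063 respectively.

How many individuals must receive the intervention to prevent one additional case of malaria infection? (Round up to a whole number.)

11

Risk in treated group = 59/3537 = 0.01668; risk in control = 372/3435 = 0.10830.
Absolute risk reduction = 0.10830 − 0.01668 = 0.09162
NNT = 1 / ARR = 1 / 0.09162 = 10.915 → round up → 11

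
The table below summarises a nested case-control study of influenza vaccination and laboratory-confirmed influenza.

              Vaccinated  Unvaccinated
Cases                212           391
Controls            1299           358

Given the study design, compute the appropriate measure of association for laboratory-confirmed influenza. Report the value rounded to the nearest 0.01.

Reading the table with exposure as columns: a = 212 (Vaccinated, case), b = 1299 (Vaccinated, non-case), c = 391 (Unvaccinated, case), d = 358.
This is a nested case-control study: participants were sampled on outcome status, so risks in the source population cannot be estimated directly — relative risk is not valid here. The odds ratio is the appropriate measure.
OR = (a·d)/(b·c) = (212 × 358) / (1299 × 391) = 75896 / 507909 = 0.14943

0.15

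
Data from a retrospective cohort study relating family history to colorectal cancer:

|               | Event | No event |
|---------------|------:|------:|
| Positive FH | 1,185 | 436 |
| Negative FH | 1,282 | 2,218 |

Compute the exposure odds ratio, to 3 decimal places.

4.702

Cells: a = 1185, b = 436, c = 1282, d = 2218.
OR = (a·d)/(b·c) = (1185 × 2218) / (436 × 1282) = 2628330 / 558952 = 4.70225
The odds of colorectal cancer are about 4.70 times as high in the positive fh group.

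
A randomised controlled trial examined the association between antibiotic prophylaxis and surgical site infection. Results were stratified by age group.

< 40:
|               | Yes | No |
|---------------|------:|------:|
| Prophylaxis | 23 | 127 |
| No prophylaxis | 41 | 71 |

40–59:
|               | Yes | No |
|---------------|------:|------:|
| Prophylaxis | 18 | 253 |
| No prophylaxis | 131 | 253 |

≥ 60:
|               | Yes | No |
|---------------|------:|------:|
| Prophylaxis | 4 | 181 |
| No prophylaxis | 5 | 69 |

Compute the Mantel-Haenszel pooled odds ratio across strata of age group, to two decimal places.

OR_MH = Σ(aᵢdᵢ/nᵢ) / Σ(bᵢcᵢ/nᵢ), where nᵢ is the stratum total.
Stratum 1 (< 40): n = 262; a·d/n = 23·71/262 = 6.2328; b·c/n = 127·41/262 = 19.8740
Stratum 2 (40–59): n = 655; a·d/n = 18·253/655 = 6.9527; b·c/n = 253·131/655 = 50.6000
Stratum 3 (≥ 60): n = 259; a·d/n = 4·69/259 = 1.0656; b·c/n = 181·5/259 = 3.4942
OR_MH = (6.2328 + 6.9527 + 1.0656) / (19.8740 + 50.6000 + 3.4942) = 14.2511 / 73.9683 = 0.19267

0.19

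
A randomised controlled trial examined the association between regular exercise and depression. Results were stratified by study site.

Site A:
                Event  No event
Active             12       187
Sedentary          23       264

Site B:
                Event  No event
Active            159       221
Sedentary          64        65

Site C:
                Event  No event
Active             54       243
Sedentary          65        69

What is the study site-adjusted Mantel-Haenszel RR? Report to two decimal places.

RR_MH = Σ(aᵢ·n₀ᵢ/nᵢ) / Σ(cᵢ·n₁ᵢ/nᵢ), with n₁ᵢ = aᵢ+bᵢ (exposed), n₀ᵢ = cᵢ+dᵢ (unexposed), nᵢ = n₁ᵢ+n₀ᵢ.
Stratum 1 (Site A): n₁ = 199, n₀ = 287, n = 486; a·n₀/n = 12·287/486 = 7.0864; c·n₁/n = 23·199/486 = 9.4177
Stratum 2 (Site B): n₁ = 380, n₀ = 129, n = 509; a·n₀/n = 159·129/509 = 40.2967; c·n₁/n = 64·380/509 = 47.7800
Stratum 3 (Site C): n₁ = 297, n₀ = 134, n = 431; a·n₀/n = 54·134/431 = 16.7889; c·n₁/n = 65·297/431 = 44.7912
RR_MH = (7.0864 + 40.2967 + 16.7889) / (9.4177 + 47.7800 + 44.7912) = 64.1719 / 101.9888 = 0.62921

0.63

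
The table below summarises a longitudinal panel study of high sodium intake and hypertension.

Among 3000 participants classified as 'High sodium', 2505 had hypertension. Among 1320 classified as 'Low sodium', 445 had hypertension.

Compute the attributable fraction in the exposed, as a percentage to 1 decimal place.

59.6

From the description: a = 2505, b = 495, c = 445, d = 875.
Risk in exposed = 2505/3000 = 0.83500; risk in unexposed = 445/1320 = 0.33712.
RR = 0.83500/0.33712 = 2.47685
AR% = (RR − 1)/RR × 100 = (2.47685 − 1)/2.47685 × 100 = 59.6262%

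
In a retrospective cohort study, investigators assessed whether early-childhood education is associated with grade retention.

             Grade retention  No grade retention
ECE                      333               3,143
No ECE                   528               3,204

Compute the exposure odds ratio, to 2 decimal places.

Cells: a = 333, b = 3143, c = 528, d = 3204.
OR = (a·d)/(b·c) = (333 × 3204) / (3143 × 528) = 1066932 / 1659504 = 0.64292
Exposure is associated with lower odds of grade retention (OR = 0.64 < 1).

0.64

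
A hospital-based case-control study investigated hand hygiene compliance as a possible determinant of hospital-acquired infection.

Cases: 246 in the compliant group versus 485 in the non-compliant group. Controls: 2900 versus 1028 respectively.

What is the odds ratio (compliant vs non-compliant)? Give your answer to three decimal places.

From the description: a = 246, b = 2900, c = 485, d = 1028.
OR = (a·d)/(b·c) = (246 × 1028) / (2900 × 485) = 252888 / 1406500 = 0.17980
Exposure is associated with lower odds of hospital-acquired infection (OR = 0.18 < 1).

0.180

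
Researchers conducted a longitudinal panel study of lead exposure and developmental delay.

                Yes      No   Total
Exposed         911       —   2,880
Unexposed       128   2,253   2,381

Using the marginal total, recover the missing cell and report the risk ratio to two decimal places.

The missing cell is in the exposed row: 2880 − 911 = 1969.
So a = 911, b = 1969, c = 128, d = 2253.
RR = [a/(a+b)] / [c/(c+d)] = (911/2880) / (128/2381) = 0.31632/0.05376 = 5.88404

5.88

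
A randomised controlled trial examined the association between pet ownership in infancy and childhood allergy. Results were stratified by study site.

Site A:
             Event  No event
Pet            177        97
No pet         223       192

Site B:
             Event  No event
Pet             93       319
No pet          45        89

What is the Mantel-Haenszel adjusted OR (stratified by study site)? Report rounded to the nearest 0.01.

1.12

OR_MH = Σ(aᵢdᵢ/nᵢ) / Σ(bᵢcᵢ/nᵢ), where nᵢ is the stratum total.
Stratum 1 (Site A): n = 689; a·d/n = 177·192/689 = 49.3237; b·c/n = 97·223/689 = 31.3948
Stratum 2 (Site B): n = 546; a·d/n = 93·89/546 = 15.1593; b·c/n = 319·45/546 = 26.2912
OR_MH = (49.3237 + 15.1593) / (31.3948 + 26.2912) = 64.4830 / 57.6860 = 1.11783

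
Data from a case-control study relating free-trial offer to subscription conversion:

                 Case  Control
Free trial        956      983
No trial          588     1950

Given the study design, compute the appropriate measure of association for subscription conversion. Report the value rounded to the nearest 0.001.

Cells: a = 956, b = 983, c = 588, d = 1950.
This is a case-control study: participants were sampled on outcome status, so risks in the source population cannot be estimated directly — relative risk is not valid here. The odds ratio is the appropriate measure.
OR = (a·d)/(b·c) = (956 × 1950) / (983 × 588) = 1864200 / 578004 = 3.22524

3.225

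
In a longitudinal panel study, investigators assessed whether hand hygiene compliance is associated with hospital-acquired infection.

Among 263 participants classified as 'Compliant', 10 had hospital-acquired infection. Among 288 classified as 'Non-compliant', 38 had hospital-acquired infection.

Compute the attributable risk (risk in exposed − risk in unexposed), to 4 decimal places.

-0.0939

From the description: a = 10, b = 253, c = 38, d = 250.
Risk in exposed = 10/263 = 0.038023; risk in unexposed = 38/288 = 0.131944.
Risk difference = 0.038023 − 0.131944 = -0.093922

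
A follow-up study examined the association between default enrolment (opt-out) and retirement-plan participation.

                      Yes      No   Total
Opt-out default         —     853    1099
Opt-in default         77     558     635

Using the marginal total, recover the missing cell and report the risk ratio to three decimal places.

1.846

The missing cell is in the exposed row: 1099 − 853 = 246.
So a = 246, b = 853, c = 77, d = 558.
RR = [a/(a+b)] / [c/(c+d)] = (246/1099) / (77/635) = 0.22384/0.12126 = 1.84595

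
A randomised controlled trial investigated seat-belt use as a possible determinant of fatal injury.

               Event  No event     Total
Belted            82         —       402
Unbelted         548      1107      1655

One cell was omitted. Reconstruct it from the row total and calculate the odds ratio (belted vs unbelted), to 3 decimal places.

0.518

The missing cell is in the exposed row: 402 − 82 = 320.
So a = 82, b = 320, c = 548, d = 1107.
OR = (a·d)/(b·c) = (82 × 1107) / (320 × 548) = 90774 / 175360 = 0.51764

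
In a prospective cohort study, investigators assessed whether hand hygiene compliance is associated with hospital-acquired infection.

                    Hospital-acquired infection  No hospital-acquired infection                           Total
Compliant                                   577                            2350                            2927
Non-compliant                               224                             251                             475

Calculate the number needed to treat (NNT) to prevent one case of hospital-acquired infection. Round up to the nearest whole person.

Risk in treated group = 577/2927 = 0.19713; risk in control = 224/475 = 0.47158.
Absolute risk reduction = 0.47158 − 0.19713 = 0.27445
NNT = 1 / ARR = 1 / 0.27445 = 3.644 → round up → 4

4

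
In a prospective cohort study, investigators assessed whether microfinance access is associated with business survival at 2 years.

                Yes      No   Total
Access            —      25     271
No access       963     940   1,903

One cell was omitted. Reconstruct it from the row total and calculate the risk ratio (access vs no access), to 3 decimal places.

The missing cell is in the exposed row: 271 − 25 = 246.
So a = 246, b = 25, c = 963, d = 940.
RR = [a/(a+b)] / [c/(c+d)] = (246/271) / (963/1903) = 0.90775/0.50604 = 1.79382

1.794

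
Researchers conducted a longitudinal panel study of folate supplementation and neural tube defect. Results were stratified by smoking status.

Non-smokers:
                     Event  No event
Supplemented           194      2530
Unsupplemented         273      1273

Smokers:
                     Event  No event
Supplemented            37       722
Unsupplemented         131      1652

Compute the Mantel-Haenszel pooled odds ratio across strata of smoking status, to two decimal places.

OR_MH = Σ(aᵢdᵢ/nᵢ) / Σ(bᵢcᵢ/nᵢ), where nᵢ is the stratum total.
Stratum 1 (Non-smokers): n = 4270; a·d/n = 194·1273/4270 = 57.8365; b·c/n = 2530·273/4270 = 161.7541
Stratum 2 (Smokers): n = 2542; a·d/n = 37·1652/2542 = 24.0456; b·c/n = 722·131/2542 = 37.2077
OR_MH = (57.8365 + 24.0456) / (161.7541 + 37.2077) = 81.8822 / 198.9618 = 0.41155

0.41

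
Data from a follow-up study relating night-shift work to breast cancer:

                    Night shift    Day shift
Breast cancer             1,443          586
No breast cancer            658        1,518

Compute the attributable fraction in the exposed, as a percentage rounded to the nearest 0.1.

59.4

Reading the table with exposure as columns: a = 1443 (Night shift, case), b = 658 (Night shift, non-case), c = 586 (Day shift, case), d = 1518.
Risk in exposed = 1443/2101 = 0.68682; risk in unexposed = 586/2104 = 0.27852.
RR = 0.68682/0.27852 = 2.46597
AR% = (RR − 1)/RR × 100 = (2.46597 − 1)/2.46597 × 100 = 59.4481%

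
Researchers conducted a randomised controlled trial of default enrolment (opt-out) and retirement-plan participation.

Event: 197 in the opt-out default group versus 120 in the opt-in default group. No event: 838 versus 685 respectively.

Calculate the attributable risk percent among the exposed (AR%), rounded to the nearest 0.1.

From the description: a = 197, b = 838, c = 120, d = 685.
Risk in exposed = 197/1035 = 0.19034; risk in unexposed = 120/805 = 0.14907.
RR = 0.19034/0.14907 = 1.27685
AR% = (RR − 1)/RR × 100 = (1.27685 − 1)/1.27685 × 100 = 21.6824%

21.7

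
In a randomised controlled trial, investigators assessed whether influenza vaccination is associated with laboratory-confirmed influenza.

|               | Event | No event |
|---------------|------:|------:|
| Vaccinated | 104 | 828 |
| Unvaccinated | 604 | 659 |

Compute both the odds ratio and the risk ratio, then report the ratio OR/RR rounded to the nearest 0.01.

0.59

Cells: a = 104, b = 828, c = 604, d = 659.
OR = (104·659)/(828·604) = 68536/500112 = 0.13704
Risk in exposed = 104/932 = 0.11159; risk in unexposed = 604/1263 = 0.47823; RR = 0.23334
OR/RR = 0.13704 / 0.23334 = 0.58731
The outcome is not rare, so the OR lies further from 1 than the RR.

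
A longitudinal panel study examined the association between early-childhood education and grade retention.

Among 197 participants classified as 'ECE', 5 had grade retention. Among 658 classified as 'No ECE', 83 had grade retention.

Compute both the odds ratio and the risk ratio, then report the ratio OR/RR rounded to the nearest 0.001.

From the description: a = 5, b = 192, c = 83, d = 575.
OR = (5·575)/(192·83) = 2875/15936 = 0.18041
Risk in exposed = 5/197 = 0.02538; risk in unexposed = 83/658 = 0.12614; RR = 0.20121
OR/RR = 0.18041 / 0.20121 = 0.89662
The outcome is not rare, so the OR lies further from 1 than the RR.

0.897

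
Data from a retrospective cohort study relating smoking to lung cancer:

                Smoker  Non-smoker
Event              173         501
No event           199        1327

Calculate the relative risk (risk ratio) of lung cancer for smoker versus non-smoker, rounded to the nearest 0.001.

1.697

Reading the table with exposure as columns: a = 173 (Smoker, case), b = 199 (Smoker, non-case), c = 501 (Non-smoker, case), d = 1327.
Risk in exposed = 173/372 = 0.46505; risk in unexposed = 501/1828 = 0.27407.
RR = 0.46505 / 0.27407 = 1.69684
The risk among the exposed is 1.70 times that among the unexposed.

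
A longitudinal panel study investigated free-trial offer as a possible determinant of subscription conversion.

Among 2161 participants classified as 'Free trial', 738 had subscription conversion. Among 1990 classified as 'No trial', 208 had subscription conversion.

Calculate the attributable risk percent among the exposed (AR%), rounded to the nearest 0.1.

From the description: a = 738, b = 1423, c = 208, d = 1782.
Risk in exposed = 738/2161 = 0.34151; risk in unexposed = 208/1990 = 0.10452.
RR = 0.34151/0.10452 = 3.26732
AR% = (RR − 1)/RR × 100 = (3.26732 − 1)/3.26732 × 100 = 69.3939%

69.4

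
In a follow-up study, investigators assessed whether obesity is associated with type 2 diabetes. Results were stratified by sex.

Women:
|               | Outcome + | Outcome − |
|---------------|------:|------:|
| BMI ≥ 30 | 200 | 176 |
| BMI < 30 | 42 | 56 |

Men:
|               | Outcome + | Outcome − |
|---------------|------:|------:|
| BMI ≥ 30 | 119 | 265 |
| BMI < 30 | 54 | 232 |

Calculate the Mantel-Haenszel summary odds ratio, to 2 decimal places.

OR_MH = Σ(aᵢdᵢ/nᵢ) / Σ(bᵢcᵢ/nᵢ), where nᵢ is the stratum total.
Stratum 1 (Women): n = 474; a·d/n = 200·56/474 = 23.6287; b·c/n = 176·42/474 = 15.5949
Stratum 2 (Men): n = 670; a·d/n = 119·232/670 = 41.2060; b·c/n = 265·54/670 = 21.3582
OR_MH = (23.6287 + 41.2060) / (15.5949 + 21.3582) = 64.8347 / 36.9531 = 1.75451

1.75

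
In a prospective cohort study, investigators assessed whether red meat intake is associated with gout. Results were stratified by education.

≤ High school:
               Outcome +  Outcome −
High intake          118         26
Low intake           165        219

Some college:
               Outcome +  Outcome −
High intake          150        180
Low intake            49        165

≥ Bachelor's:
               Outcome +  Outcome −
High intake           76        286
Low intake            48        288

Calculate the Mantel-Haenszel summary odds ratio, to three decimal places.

OR_MH = Σ(aᵢdᵢ/nᵢ) / Σ(bᵢcᵢ/nᵢ), where nᵢ is the stratum total.
Stratum 1 (≤ High school): n = 528; a·d/n = 118·219/528 = 48.9432; b·c/n = 26·165/528 = 8.1250
Stratum 2 (Some college): n = 544; a·d/n = 150·165/544 = 45.4963; b·c/n = 180·49/544 = 16.2132
Stratum 3 (≥ Bachelor's): n = 698; a·d/n = 76·288/698 = 31.3582; b·c/n = 286·48/698 = 19.6676
OR_MH = (48.9432 + 45.4963 + 31.3582) / (8.1250 + 16.2132 + 19.6676) = 125.7977 / 44.0059 = 2.85866

2.859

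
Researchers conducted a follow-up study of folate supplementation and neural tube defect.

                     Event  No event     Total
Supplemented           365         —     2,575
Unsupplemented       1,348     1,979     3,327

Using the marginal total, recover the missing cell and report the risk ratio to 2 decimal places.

The missing cell is in the exposed row: 2575 − 365 = 2210.
So a = 365, b = 2210, c = 1348, d = 1979.
RR = [a/(a+b)] / [c/(c+d)] = (365/2575) / (1348/3327) = 0.14175/0.40517 = 0.34985

0.35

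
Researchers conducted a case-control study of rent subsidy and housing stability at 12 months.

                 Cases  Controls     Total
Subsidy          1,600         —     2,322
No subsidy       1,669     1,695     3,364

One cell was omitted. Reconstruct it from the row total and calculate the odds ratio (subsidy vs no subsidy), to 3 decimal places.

The missing cell is in the exposed row: 2322 − 1600 = 722.
So a = 1600, b = 722, c = 1669, d = 1695.
OR = (a·d)/(b·c) = (1600 × 1695) / (722 × 1669) = 2712000 / 1205018 = 2.25059

2.251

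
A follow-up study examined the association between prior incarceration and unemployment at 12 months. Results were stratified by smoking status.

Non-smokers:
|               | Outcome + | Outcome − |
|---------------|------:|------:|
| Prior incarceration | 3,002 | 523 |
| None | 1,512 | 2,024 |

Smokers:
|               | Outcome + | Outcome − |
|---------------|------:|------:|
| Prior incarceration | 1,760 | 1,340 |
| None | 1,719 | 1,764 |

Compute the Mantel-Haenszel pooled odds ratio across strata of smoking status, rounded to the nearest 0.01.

OR_MH = Σ(aᵢdᵢ/nᵢ) / Σ(bᵢcᵢ/nᵢ), where nᵢ is the stratum total.
Stratum 1 (Non-smokers): n = 7061; a·d/n = 3002·2024/7061 = 860.5081; b·c/n = 523·1512/7061 = 111.9921
Stratum 2 (Smokers): n = 6583; a·d/n = 1760·1764/6583 = 471.6148; b·c/n = 1340·1719/6583 = 349.9104
OR_MH = (860.5081 + 471.6148) / (111.9921 + 349.9104) = 1332.1229 / 461.9024 = 2.88399

2.88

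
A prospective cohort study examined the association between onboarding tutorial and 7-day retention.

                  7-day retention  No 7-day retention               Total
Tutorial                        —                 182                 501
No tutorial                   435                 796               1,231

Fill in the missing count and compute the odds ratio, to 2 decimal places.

The missing cell is in the exposed row: 501 − 182 = 319.
So a = 319, b = 182, c = 435, d = 796.
OR = (a·d)/(b·c) = (319 × 796) / (182 × 435) = 253924 / 79170 = 3.20733

3.21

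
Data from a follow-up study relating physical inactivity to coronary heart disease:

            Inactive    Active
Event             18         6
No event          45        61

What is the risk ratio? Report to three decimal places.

Reading the table with exposure as columns: a = 18 (Inactive, case), b = 45 (Inactive, non-case), c = 6 (Active, case), d = 61.
Risk in exposed = 18/63 = 0.28571; risk in unexposed = 6/67 = 0.08955.
RR = 0.28571 / 0.08955 = 3.19048
The risk among the exposed is 3.19 times that among the unexposed.

3.190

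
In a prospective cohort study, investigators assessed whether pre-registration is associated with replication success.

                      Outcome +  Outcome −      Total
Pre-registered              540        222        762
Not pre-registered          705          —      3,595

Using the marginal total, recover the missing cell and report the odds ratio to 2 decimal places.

The missing cell is in the unexposed row: 3595 − 705 = 2890.
So a = 540, b = 222, c = 705, d = 2890.
OR = (a·d)/(b·c) = (540 × 2890) / (222 × 705) = 1560600 / 156510 = 9.97125

9.97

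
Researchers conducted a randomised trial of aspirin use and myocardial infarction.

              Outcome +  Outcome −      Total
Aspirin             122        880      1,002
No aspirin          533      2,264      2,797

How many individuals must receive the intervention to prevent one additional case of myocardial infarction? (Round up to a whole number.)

Risk in treated group = 122/1002 = 0.12176; risk in control = 533/2797 = 0.19056.
Absolute risk reduction = 0.19056 − 0.12176 = 0.06880
NNT = 1 / ARR = 1 / 0.06880 = 14.534 → round up → 15

15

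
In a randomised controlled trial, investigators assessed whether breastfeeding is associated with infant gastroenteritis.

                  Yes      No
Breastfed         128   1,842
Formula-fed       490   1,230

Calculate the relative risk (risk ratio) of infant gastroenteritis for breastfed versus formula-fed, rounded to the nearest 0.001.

Cells: a = 128, b = 1842, c = 490, d = 1230.
Risk in exposed = 128/1970 = 0.06497; risk in unexposed = 490/1720 = 0.28488.
RR = 0.06497 / 0.28488 = 0.22807
The risk is 77% lower among the exposed than among the unexposed.

0.228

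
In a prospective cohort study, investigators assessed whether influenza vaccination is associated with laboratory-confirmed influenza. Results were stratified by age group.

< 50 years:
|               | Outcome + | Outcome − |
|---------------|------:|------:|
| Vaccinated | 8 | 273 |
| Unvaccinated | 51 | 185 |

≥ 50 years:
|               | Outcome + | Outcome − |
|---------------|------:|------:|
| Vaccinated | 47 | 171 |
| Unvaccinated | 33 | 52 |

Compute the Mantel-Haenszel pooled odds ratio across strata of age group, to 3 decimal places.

OR_MH = Σ(aᵢdᵢ/nᵢ) / Σ(bᵢcᵢ/nᵢ), where nᵢ is the stratum total.
Stratum 1 (< 50 years): n = 517; a·d/n = 8·185/517 = 2.8627; b·c/n = 273·51/517 = 26.9304
Stratum 2 (≥ 50 years): n = 303; a·d/n = 47·52/303 = 8.0660; b·c/n = 171·33/303 = 18.6238
OR_MH = (2.8627 + 8.0660) / (26.9304 + 18.6238) = 10.9287 / 45.5541 = 0.23991

0.240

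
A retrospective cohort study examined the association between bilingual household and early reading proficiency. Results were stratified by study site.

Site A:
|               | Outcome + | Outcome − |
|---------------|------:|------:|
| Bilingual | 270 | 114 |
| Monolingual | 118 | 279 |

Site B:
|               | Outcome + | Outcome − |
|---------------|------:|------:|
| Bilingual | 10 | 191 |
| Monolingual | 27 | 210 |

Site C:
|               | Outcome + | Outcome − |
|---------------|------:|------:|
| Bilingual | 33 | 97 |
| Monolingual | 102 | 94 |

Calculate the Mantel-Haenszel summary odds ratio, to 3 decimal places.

OR_MH = Σ(aᵢdᵢ/nᵢ) / Σ(bᵢcᵢ/nᵢ), where nᵢ is the stratum total.
Stratum 1 (Site A): n = 781; a·d/n = 270·279/781 = 96.4533; b·c/n = 114·118/781 = 17.2241
Stratum 2 (Site B): n = 438; a·d/n = 10·210/438 = 4.7945; b·c/n = 191·27/438 = 11.7740
Stratum 3 (Site C): n = 326; a·d/n = 33·94/326 = 9.5153; b·c/n = 97·102/326 = 30.3497
OR_MH = (96.4533 + 4.7945 + 9.5153) / (17.2241 + 11.7740 + 30.3497) = 110.7631 / 59.3477 = 1.86634

1.866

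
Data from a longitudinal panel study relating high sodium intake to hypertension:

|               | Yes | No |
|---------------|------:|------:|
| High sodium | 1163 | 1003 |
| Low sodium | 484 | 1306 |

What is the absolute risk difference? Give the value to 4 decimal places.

Cells: a = 1163, b = 1003, c = 484, d = 1306.
Risk in exposed = 1163/2166 = 0.536934; risk in unexposed = 484/1790 = 0.270391.
Risk difference = 0.536934 − 0.270391 = 0.266543

0.2665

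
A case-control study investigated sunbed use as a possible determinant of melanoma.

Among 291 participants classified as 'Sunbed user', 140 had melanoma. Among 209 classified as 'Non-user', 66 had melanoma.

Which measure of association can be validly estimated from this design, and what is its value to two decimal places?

From the description: a = 140, b = 151, c = 66, d = 143.
This is a case-control study: participants were sampled on outcome status, so risks in the source population cannot be estimated directly — relative risk is not valid here. The odds ratio is the appropriate measure.
OR = (a·d)/(b·c) = (140 × 143) / (151 × 66) = 20020 / 9966 = 2.00883

2.01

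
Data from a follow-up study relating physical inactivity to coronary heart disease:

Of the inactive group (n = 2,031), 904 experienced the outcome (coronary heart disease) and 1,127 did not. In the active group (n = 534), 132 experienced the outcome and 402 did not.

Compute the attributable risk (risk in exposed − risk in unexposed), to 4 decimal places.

0.1979

From the description: a = 904, b = 1127, c = 132, d = 402.
Risk in exposed = 904/2031 = 0.445101; risk in unexposed = 132/534 = 0.247191.
Risk difference = 0.445101 − 0.247191 = 0.197910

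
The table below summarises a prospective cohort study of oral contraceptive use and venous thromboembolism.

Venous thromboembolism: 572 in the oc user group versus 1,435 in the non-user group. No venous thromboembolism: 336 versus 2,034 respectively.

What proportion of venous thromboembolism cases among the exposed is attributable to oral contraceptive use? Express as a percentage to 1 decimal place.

From the description: a = 572, b = 336, c = 1435, d = 2034.
Risk in exposed = 572/908 = 0.62996; risk in unexposed = 1435/3469 = 0.41366.
RR = 0.62996/0.41366 = 1.52287
AR% = (RR − 1)/RR × 100 = (1.52287 − 1)/1.52287 × 100 = 34.3345%

34.3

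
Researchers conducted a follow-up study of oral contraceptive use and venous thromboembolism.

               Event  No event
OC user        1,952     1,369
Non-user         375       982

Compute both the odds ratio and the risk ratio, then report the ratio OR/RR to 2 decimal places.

1.76

Cells: a = 1952, b = 1369, c = 375, d = 982.
OR = (1952·982)/(1369·375) = 1916864/513375 = 3.73385
Risk in exposed = 1952/3321 = 0.58777; risk in unexposed = 375/1357 = 0.27634; RR = 2.12696
OR/RR = 3.73385 / 2.12696 = 1.75548
The outcome is not rare, so the OR lies further from 1 than the RR.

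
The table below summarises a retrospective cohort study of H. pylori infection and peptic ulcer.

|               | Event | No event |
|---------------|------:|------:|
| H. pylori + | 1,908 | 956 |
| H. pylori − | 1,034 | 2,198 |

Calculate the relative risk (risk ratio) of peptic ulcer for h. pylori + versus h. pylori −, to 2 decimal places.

Cells: a = 1908, b = 956, c = 1034, d = 2198.
Risk in exposed = 1908/2864 = 0.66620; risk in unexposed = 1034/3232 = 0.31993.
RR = 0.66620 / 0.31993 = 2.08236
The risk among the exposed is 2.08 times that among the unexposed.

2.08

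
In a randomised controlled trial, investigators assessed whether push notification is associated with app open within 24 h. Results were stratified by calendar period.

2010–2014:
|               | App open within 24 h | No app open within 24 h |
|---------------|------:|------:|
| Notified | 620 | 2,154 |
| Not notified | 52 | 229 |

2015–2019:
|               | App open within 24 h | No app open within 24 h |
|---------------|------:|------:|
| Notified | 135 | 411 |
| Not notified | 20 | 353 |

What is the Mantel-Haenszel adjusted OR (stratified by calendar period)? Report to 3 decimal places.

OR_MH = Σ(aᵢdᵢ/nᵢ) / Σ(bᵢcᵢ/nᵢ), where nᵢ is the stratum total.
Stratum 1 (2010–2014): n = 3055; a·d/n = 620·229/3055 = 46.4746; b·c/n = 2154·52/3055 = 36.6638
Stratum 2 (2015–2019): n = 919; a·d/n = 135·353/919 = 51.8553; b·c/n = 411·20/919 = 8.9445
OR_MH = (46.4746 + 51.8553) / (36.6638 + 8.9445) = 98.3299 / 45.6083 = 2.15596

2.156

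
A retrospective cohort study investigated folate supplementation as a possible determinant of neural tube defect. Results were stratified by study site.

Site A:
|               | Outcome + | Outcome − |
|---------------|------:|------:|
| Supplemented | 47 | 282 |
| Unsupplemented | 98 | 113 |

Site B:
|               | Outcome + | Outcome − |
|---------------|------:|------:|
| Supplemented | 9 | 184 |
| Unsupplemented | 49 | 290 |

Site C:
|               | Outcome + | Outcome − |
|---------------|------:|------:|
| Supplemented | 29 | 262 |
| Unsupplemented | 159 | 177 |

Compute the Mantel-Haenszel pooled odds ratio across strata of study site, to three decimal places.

OR_MH = Σ(aᵢdᵢ/nᵢ) / Σ(bᵢcᵢ/nᵢ), where nᵢ is the stratum total.
Stratum 1 (Site A): n = 540; a·d/n = 47·113/540 = 9.8352; b·c/n = 282·98/540 = 51.1778
Stratum 2 (Site B): n = 532; a·d/n = 9·290/532 = 4.9060; b·c/n = 184·49/532 = 16.9474
Stratum 3 (Site C): n = 627; a·d/n = 29·177/627 = 8.1866; b·c/n = 262·159/627 = 66.4402
OR_MH = (9.8352 + 4.9060 + 8.1866) / (51.1778 + 16.9474 + 66.4402) = 22.9278 / 134.5653 = 0.17038

0.170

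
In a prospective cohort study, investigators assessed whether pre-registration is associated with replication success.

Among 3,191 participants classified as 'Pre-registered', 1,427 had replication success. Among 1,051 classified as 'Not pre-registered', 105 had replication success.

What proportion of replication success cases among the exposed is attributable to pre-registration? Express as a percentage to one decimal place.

77.7

From the description: a = 1427, b = 1764, c = 105, d = 946.
Risk in exposed = 1427/3191 = 0.44720; risk in unexposed = 105/1051 = 0.09990.
RR = 0.44720/0.09990 = 4.47621
AR% = (RR − 1)/RR × 100 = (4.47621 − 1)/4.47621 × 100 = 77.6597%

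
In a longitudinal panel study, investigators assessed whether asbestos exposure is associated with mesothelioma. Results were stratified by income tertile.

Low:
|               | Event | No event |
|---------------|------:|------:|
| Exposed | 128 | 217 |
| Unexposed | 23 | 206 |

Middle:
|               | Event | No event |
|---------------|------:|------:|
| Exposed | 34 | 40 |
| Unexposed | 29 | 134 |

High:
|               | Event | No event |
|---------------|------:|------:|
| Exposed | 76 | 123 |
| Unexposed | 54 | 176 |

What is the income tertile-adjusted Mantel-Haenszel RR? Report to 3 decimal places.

2.404

RR_MH = Σ(aᵢ·n₀ᵢ/nᵢ) / Σ(cᵢ·n₁ᵢ/nᵢ), with n₁ᵢ = aᵢ+bᵢ (exposed), n₀ᵢ = cᵢ+dᵢ (unexposed), nᵢ = n₁ᵢ+n₀ᵢ.
Stratum 1 (Low): n₁ = 345, n₀ = 229, n = 574; a·n₀/n = 128·229/574 = 51.0662; c·n₁/n = 23·345/574 = 13.8240
Stratum 2 (Middle): n₁ = 74, n₀ = 163, n = 237; a·n₀/n = 34·163/237 = 23.3840; c·n₁/n = 29·74/237 = 9.0549
Stratum 3 (High): n₁ = 199, n₀ = 230, n = 429; a·n₀/n = 76·230/429 = 40.7459; c·n₁/n = 54·199/429 = 25.0490
RR_MH = (51.0662 + 23.3840 + 40.7459) / (13.8240 + 9.0549 + 25.0490) = 115.1961 / 47.9278 = 2.40353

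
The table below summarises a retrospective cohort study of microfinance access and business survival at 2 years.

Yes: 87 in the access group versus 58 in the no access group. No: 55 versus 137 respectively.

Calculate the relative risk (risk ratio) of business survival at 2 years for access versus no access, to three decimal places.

From the description: a = 87, b = 55, c = 58, d = 137.
Risk in exposed = 87/142 = 0.61268; risk in unexposed = 58/195 = 0.29744.
RR = 0.61268 / 0.29744 = 2.05986
The risk among the exposed is 2.06 times that among the unexposed.

2.060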